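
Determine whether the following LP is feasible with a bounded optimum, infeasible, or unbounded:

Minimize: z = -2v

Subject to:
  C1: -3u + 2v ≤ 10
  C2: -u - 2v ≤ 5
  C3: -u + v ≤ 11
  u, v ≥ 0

Unbounded (objective can decrease without bound)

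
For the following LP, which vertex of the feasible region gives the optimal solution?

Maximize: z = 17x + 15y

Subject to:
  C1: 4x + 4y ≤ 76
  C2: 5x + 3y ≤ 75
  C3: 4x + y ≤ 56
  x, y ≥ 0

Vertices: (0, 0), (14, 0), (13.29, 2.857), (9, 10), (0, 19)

Evaluate the objective at each vertex of the feasible region:
  z(0, 0) = 0
  z(14, 0) = 238
  z(13.29, 2.857) = 268.7
  z(9, 10) = 303  ←
  z(0, 19) = 285
The maximum is at x = 9, y = 10.

(9, 10)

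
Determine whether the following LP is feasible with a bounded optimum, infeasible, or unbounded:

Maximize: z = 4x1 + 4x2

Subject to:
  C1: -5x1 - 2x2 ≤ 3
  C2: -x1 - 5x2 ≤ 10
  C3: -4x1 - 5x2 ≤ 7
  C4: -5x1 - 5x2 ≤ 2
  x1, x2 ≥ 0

Unbounded (objective can increase without bound)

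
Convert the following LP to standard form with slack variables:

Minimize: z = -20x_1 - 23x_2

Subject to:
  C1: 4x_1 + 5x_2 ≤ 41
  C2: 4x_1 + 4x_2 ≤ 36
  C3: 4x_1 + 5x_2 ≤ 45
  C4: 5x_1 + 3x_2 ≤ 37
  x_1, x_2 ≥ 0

min z = -20x_1 - 23x_2

s.t.
  4x_1 + 5x_2 + s1 = 41
  4x_1 + 4x_2 + s2 = 36
  4x_1 + 5x_2 + s3 = 45
  5x_1 + 3x_2 + s4 = 37
  x_1, x_2, s1, s2, s3, s4 ≥ 0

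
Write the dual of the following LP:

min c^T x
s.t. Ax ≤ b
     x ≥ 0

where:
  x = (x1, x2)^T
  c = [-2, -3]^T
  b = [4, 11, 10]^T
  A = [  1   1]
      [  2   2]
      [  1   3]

Primal min cᵀx s.t. Ax ≤ b, x ≥ 0  →  Dual max −bᵀy s.t. Aᵀy ≥ −c, y ≥ 0.

Maximize: z = -4y1 - 11y2 - 10y3

Subject to:
  y1 + 2y2 + y3 ≥ 2
  y1 + 2y2 + 3y3 ≥ 3
  y1, y2, y3 ≥ 0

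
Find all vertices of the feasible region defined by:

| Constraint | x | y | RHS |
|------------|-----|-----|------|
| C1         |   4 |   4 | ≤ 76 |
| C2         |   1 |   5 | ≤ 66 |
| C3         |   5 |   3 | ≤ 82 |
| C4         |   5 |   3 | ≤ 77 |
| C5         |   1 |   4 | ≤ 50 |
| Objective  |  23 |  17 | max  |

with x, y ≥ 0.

(0, 0), (15.4, 0), (10, 9), (8.667, 10.33), (0, 12.5)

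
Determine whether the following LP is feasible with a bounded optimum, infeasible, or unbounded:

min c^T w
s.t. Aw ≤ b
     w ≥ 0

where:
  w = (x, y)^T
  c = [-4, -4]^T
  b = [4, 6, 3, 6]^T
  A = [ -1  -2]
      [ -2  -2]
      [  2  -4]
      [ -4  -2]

Unbounded (objective can decrease without bound)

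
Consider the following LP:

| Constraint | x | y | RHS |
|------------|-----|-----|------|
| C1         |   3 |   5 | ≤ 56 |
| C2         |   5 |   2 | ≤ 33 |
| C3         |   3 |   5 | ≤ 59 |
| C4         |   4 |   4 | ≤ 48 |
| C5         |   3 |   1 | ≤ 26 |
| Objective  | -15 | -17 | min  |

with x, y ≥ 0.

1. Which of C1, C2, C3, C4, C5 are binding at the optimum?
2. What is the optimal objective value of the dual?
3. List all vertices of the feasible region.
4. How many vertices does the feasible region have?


1. C1, C4
2. -200
3. (0, 0), (6.6, 0), (3, 9), (2, 10), (0, 11.2)
4. 5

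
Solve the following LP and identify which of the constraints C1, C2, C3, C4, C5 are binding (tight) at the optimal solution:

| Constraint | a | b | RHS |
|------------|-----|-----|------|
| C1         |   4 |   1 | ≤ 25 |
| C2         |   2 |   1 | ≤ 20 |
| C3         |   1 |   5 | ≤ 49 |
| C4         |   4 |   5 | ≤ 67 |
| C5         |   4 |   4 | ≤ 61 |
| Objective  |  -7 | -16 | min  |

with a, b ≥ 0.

At a = 4, b = 9, compute slack b - a·x for each constraint:
  C1: 25 − 25 = 0  (binding)
  C2: 20 − 17 = 3  (slack)
  C3: 49 − 49 = 0  (binding)
  C4: 67 − 61 = 6  (slack)
  C5: 61 − 52 = 9  (slack)

Optimal: a = 4, b = 9
Binding: C1, C3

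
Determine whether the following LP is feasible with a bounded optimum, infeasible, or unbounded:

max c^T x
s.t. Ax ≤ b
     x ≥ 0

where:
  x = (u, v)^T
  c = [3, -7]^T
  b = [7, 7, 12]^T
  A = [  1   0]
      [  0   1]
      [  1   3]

Feasible with a bounded optimal solution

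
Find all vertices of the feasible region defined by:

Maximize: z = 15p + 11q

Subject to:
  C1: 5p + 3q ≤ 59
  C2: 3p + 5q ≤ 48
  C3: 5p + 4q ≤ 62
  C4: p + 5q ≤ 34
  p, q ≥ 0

(0, 0), (11.8, 0), (10, 3), (9.077, 4.154), (7, 5.4), (0, 6.8)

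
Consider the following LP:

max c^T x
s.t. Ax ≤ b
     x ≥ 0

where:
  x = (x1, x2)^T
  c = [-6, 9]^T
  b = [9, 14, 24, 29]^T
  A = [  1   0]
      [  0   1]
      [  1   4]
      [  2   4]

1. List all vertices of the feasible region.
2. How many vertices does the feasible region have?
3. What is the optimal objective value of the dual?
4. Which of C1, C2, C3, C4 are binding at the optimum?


1. (0, 0), (9, 0), (9, 2.75), (5, 4.75), (0, 6)
2. 5
3. 54
4. C3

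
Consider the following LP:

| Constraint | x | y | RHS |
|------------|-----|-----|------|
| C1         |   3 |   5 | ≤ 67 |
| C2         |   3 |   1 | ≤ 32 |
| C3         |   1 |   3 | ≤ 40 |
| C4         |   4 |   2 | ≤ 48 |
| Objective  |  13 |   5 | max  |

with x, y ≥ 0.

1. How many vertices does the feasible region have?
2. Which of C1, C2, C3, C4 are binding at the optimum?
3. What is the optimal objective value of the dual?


1. 6
2. C2, C4
3. 144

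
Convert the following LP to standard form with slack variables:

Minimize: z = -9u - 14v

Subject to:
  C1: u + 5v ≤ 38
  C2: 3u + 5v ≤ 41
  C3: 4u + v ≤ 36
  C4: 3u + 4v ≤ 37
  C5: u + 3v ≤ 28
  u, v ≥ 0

min z = -9u - 14v

s.t.
  u + 5v + s1 = 38
  3u + 5v + s2 = 41
  4u + v + s3 = 36
  3u + 4v + s4 = 37
  u + 3v + s5 = 28
  u, v, s1, s2, s3, s4, s5 ≥ 0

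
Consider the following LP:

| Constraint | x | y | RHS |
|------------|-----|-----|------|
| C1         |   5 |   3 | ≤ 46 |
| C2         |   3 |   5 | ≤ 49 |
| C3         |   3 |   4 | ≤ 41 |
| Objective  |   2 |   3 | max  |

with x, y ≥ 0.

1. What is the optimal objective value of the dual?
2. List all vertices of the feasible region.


1. 30
2. (0, 0), (9.2, 0), (5.545, 6.091), (3, 8), (0, 9.8)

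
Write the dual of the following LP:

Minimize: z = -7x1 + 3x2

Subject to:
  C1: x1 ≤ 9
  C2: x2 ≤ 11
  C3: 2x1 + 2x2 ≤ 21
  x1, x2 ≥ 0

Primal min cᵀx s.t. Ax ≤ b, x ≥ 0  →  Dual max −bᵀy s.t. Aᵀy ≥ −c, y ≥ 0.

Maximize: z = -9y1 - 11y2 - 21y3

Subject to:
  y1 + 2y3 ≥ 7
  y2 + 2y3 ≥ -3
  y1, y2, y3 ≥ 0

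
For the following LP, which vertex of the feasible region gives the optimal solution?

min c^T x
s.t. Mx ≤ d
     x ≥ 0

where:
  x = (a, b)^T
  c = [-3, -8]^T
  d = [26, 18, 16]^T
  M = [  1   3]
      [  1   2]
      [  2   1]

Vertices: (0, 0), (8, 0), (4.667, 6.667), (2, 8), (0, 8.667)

Evaluate the objective at each vertex of the feasible region:
  z(0, 0) = 0
  z(8, 0) = -24
  z(4.667, 6.667) = -67.33
  z(2, 8) = -70  ←
  z(0, 8.667) = -69.33
The minimum is at a = 2, b = 8.

(2, 8)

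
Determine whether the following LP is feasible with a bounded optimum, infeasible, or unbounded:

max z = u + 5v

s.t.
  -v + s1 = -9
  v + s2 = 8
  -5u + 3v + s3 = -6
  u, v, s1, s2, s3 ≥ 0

Infeasible (no feasible solution exists)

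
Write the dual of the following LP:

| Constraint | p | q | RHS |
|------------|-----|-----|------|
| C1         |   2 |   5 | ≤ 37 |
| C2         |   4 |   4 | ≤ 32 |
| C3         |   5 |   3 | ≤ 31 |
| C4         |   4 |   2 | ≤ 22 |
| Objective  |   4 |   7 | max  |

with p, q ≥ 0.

Primal max cᵀx s.t. Ax ≤ b, x ≥ 0  →  Dual min bᵀy s.t. Aᵀy ≥ c, y ≥ 0.

Minimize: z = 37y1 + 32y2 + 31y3 + 22y4

Subject to:
  2y1 + 4y2 + 5y3 + 4y4 ≥ 4
  5y1 + 4y2 + 3y3 + 2y4 ≥ 7
  y1, y2, y3, y4 ≥ 0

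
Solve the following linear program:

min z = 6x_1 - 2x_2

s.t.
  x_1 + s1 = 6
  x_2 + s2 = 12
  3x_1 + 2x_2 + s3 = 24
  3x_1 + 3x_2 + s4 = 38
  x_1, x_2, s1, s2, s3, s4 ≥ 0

Evaluate the objective at each vertex of the feasible region:
  z(0, 0) = 0
  z(6, 0) = 36
  z(6, 3) = 30
  z(0, 12) = -24  ←
The minimum is at x_1 = 0, x_2 = 12.

x_1 = 0, x_2 = 12, z = -24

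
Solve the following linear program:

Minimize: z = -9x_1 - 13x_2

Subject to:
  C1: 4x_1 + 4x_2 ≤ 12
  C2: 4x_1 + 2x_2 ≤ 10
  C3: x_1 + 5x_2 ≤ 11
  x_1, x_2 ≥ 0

Evaluate the objective at each vertex of the feasible region:
  z(0, 0) = 0
  z(2.5, 0) = -22.5
  z(2, 1) = -31
  z(1, 2) = -35  ←
  z(0, 2.2) = -28.6
The minimum is at x_1 = 1, x_2 = 2.

x_1 = 1, x_2 = 2, z = -35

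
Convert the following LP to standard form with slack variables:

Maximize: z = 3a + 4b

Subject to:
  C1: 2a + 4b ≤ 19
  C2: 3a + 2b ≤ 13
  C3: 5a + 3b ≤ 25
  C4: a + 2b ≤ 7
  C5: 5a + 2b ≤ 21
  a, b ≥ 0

max z = 3a + 4b

s.t.
  2a + 4b + s1 = 19
  3a + 2b + s2 = 13
  5a + 3b + s3 = 25
  a + 2b + s4 = 7
  5a + 2b + s5 = 21
  a, b, s1, s2, s3, s4, s5 ≥ 0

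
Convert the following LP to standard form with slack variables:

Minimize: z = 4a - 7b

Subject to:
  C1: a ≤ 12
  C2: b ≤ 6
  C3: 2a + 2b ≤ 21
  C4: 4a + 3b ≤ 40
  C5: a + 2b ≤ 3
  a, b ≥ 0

min z = 4a - 7b

s.t.
  a + s1 = 12
  b + s2 = 6
  2a + 2b + s3 = 21
  4a + 3b + s4 = 40
  a + 2b + s5 = 3
  a, b, s1, s2, s3, s4, s5 ≥ 0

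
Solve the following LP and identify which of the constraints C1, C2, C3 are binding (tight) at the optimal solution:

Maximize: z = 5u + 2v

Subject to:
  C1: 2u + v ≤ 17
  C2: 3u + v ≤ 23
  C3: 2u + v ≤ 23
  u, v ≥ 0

At u = 6, v = 5, compute slack b - a·x for each constraint:
  C1: 17 − 17 = 0  (binding)
  C2: 23 − 23 = 0  (binding)
  C3: 23 − 17 = 6  (slack)

Optimal: u = 6, v = 5
Binding: C1, C2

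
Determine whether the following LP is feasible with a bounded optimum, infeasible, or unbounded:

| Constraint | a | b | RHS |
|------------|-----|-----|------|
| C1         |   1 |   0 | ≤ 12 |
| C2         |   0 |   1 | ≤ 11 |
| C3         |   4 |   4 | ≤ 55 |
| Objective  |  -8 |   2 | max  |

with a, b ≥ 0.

Feasible with a bounded optimal solution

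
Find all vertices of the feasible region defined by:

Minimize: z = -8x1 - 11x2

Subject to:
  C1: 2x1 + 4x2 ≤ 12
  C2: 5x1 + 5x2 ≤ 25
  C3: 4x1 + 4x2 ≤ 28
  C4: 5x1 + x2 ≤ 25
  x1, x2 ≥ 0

(0, 0), (5, 0), (4, 1), (0, 3)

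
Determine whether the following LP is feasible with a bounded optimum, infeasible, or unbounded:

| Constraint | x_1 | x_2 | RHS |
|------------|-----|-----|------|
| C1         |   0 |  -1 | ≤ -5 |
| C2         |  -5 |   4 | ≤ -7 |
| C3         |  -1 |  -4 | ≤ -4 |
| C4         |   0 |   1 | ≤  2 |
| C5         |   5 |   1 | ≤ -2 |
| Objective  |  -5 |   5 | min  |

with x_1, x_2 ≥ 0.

Infeasible (no feasible solution exists)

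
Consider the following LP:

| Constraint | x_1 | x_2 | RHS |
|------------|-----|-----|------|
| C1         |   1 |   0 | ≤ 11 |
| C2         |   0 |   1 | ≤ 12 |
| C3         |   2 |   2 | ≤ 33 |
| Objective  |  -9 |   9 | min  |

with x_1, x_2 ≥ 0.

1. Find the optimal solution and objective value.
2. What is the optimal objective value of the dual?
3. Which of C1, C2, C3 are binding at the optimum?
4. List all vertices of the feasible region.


1. x_1 = 11, x_2 = 0, z = -99
2. -99
3. C1
4. (0, 0), (11, 0), (11, 5.5), (4.5, 12), (0, 12)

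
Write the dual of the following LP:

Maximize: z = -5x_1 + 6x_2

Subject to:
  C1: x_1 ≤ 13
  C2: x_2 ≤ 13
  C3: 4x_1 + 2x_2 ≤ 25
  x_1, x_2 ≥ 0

Primal max cᵀx s.t. Ax ≤ b, x ≥ 0  →  Dual min bᵀy s.t. Aᵀy ≥ c, y ≥ 0.

Minimize: z = 13y1 + 13y2 + 25y3

Subject to:
  y1 + 4y3 ≥ -5
  y2 + 2y3 ≥ 6
  y1, y2, y3 ≥ 0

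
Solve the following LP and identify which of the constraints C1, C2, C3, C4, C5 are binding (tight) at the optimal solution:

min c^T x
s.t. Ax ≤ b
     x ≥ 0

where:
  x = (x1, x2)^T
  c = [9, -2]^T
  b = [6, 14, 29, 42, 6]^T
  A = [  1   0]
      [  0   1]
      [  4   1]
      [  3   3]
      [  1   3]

At x1 = 0, x2 = 2, compute slack b - a·x for each constraint:
  C1: 6 − 0 = 6  (slack)
  C2: 14 − 2 = 12  (slack)
  C3: 29 − 2 = 27  (slack)
  C4: 42 − 6 = 36  (slack)
  C5: 6 − 6 = 0  (binding)

Optimal: x1 = 0, x2 = 2
Binding: C5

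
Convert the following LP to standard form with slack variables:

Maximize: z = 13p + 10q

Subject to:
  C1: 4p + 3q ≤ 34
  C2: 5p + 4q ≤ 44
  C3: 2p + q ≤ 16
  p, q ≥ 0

max z = 13p + 10q

s.t.
  4p + 3q + s1 = 34
  5p + 4q + s2 = 44
  2p + q + s3 = 16
  p, q, s1, s2, s3 ≥ 0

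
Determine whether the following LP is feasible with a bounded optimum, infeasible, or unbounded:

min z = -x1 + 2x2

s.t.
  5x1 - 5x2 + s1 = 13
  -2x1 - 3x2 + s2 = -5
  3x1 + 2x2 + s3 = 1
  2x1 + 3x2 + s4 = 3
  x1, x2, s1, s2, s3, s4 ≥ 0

Infeasible (no feasible solution exists)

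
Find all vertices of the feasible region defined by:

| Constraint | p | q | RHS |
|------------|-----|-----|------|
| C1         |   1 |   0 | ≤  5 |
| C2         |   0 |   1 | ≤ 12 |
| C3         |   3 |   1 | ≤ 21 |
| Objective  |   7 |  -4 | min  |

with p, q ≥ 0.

(0, 0), (5, 0), (5, 6), (3, 12), (0, 12)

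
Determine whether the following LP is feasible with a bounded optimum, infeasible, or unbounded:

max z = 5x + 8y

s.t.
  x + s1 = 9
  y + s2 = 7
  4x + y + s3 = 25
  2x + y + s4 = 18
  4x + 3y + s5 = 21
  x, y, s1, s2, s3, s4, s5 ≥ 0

Feasible with a bounded optimal solution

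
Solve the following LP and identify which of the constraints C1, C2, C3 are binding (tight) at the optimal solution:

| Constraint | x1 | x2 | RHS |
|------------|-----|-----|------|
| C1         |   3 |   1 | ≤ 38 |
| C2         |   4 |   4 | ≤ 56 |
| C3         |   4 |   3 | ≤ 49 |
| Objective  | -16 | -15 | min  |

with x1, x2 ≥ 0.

At x1 = 7, x2 = 7, compute slack b - a·x for each constraint:
  C1: 38 − 28 = 10  (slack)
  C2: 56 − 56 = 0  (binding)
  C3: 49 − 49 = 0  (binding)

Optimal: x1 = 7, x2 = 7
Binding: C2, C3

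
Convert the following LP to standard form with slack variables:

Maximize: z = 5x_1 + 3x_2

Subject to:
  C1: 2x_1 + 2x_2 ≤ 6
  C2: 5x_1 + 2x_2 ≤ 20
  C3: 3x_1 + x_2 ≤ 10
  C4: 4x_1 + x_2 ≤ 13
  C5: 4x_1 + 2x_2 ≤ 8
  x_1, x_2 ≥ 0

max z = 5x_1 + 3x_2

s.t.
  2x_1 + 2x_2 + s1 = 6
  5x_1 + 2x_2 + s2 = 20
  3x_1 + x_2 + s3 = 10
  4x_1 + x_2 + s4 = 13
  4x_1 + 2x_2 + s5 = 8
  x_1, x_2, s1, s2, s3, s4, s5 ≥ 0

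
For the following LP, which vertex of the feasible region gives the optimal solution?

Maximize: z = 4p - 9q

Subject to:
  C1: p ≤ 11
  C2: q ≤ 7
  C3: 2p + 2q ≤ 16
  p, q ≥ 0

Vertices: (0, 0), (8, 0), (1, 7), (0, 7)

Evaluate the objective at each vertex of the feasible region:
  z(0, 0) = 0
  z(8, 0) = 32  ←
  z(1, 7) = -59
  z(0, 7) = -63
The maximum is at p = 8, q = 0.

(8, 0)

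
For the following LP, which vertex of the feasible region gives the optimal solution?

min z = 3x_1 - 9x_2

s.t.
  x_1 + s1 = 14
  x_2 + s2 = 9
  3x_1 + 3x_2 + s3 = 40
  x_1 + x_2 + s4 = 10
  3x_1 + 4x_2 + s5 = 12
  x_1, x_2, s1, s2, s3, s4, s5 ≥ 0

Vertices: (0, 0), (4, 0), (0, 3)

Evaluate the objective at each vertex of the feasible region:
  z(0, 0) = 0
  z(4, 0) = 12
  z(0, 3) = -27  ←
The minimum is at x_1 = 0, x_2 = 3.

(0, 3)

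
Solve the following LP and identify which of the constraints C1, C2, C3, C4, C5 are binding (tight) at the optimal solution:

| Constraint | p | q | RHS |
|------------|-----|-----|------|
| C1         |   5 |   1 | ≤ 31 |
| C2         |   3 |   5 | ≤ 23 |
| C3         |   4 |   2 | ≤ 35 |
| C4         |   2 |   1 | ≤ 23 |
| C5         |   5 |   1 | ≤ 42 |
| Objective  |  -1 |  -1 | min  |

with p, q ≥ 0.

At p = 6, q = 1, compute slack b - a·x for each constraint:
  C1: 31 − 31 = 0  (binding)
  C2: 23 − 23 = 0  (binding)
  C3: 35 − 26 = 9  (slack)
  C4: 23 − 13 = 10  (slack)
  C5: 42 − 31 = 11  (slack)

Optimal: p = 6, q = 1
Binding: C1, C2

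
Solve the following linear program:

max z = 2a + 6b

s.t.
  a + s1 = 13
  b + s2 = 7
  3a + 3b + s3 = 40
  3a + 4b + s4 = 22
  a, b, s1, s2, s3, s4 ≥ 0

Evaluate the objective at each vertex of the feasible region:
  z(0, 0) = 0
  z(7.333, 0) = 14.67
  z(0, 5.5) = 33  ←
The maximum is at a = 0, b = 5.5.

a = 0, b = 5.5, z = 33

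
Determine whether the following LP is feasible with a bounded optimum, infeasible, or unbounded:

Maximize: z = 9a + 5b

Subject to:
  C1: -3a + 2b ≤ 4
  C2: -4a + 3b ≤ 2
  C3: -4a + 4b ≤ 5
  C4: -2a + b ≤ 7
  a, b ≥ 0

Unbounded (objective can increase without bound)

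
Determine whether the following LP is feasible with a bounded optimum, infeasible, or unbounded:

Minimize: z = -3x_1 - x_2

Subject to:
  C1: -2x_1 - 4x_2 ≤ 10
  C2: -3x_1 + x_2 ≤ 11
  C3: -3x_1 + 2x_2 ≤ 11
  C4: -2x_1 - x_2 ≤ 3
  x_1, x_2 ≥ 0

Unbounded (objective can decrease without bound)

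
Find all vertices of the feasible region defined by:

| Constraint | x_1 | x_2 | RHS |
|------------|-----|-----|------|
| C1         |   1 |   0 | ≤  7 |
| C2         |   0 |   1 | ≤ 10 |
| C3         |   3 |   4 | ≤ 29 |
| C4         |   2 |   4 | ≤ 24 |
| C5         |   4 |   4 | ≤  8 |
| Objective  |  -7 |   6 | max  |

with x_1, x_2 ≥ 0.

(0, 0), (2, 0), (0, 2)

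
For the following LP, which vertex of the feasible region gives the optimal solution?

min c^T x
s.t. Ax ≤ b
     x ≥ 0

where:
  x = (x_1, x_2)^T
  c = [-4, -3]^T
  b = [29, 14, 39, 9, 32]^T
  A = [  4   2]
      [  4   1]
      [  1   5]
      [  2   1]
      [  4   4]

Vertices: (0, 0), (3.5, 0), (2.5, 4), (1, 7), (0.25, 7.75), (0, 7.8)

Evaluate the objective at each vertex of the feasible region:
  z(0, 0) = 0
  z(3.5, 0) = -14
  z(2.5, 4) = -22
  z(1, 7) = -25  ←
  z(0.25, 7.75) = -24.25
  z(0, 7.8) = -23.4
The minimum is at x_1 = 1, x_2 = 7.

(1, 7)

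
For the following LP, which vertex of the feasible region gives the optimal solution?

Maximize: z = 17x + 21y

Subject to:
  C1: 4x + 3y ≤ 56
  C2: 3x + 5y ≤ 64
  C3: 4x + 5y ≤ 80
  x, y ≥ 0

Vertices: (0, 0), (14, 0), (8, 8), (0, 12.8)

Evaluate the objective at each vertex of the feasible region:
  z(0, 0) = 0
  z(14, 0) = 238
  z(8, 8) = 304  ←
  z(0, 12.8) = 268.8
The maximum is at x = 8, y = 8.

(8, 8)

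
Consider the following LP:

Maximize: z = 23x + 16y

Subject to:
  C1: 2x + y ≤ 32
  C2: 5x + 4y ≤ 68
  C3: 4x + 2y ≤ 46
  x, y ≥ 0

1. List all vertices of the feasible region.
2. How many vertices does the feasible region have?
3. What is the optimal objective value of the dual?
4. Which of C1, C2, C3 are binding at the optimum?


1. (0, 0), (11.5, 0), (8, 7), (0, 17)
2. 4
3. 296
4. C2, C3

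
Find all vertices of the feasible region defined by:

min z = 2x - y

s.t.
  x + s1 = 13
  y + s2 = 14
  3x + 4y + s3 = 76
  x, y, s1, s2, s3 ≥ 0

(0, 0), (13, 0), (13, 9.25), (6.667, 14), (0, 14)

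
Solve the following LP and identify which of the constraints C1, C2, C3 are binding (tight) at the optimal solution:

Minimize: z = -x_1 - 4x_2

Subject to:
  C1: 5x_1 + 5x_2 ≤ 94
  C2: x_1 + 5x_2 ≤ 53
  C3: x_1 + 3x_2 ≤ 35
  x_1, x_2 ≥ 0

At x_1 = 8, x_2 = 9, compute slack b - a·x for each constraint:
  C1: 94 − 85 = 9  (slack)
  C2: 53 − 53 = 0  (binding)
  C3: 35 − 35 = 0  (binding)

Optimal: x_1 = 8, x_2 = 9
Binding: C2, C3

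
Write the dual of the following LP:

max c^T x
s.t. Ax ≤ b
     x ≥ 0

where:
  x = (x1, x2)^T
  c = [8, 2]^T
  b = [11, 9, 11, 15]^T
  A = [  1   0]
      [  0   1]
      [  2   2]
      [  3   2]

Primal max cᵀx s.t. Ax ≤ b, x ≥ 0  →  Dual min bᵀy s.t. Aᵀy ≥ c, y ≥ 0.

Minimize: z = 11y1 + 9y2 + 11y3 + 15y4

Subject to:
  y1 + 2y3 + 3y4 ≥ 8
  y2 + 2y3 + 2y4 ≥ 2
  y1, y2, y3, y4 ≥ 0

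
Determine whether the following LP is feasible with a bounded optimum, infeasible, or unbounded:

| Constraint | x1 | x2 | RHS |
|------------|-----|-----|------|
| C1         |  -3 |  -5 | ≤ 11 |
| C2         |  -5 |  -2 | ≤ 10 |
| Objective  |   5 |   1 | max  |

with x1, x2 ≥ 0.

Unbounded (objective can increase without bound)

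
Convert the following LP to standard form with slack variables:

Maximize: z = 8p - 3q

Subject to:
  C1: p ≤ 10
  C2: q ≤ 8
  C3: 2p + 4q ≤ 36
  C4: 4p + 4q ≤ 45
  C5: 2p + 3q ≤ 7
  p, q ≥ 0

max z = 8p - 3q

s.t.
  p + s1 = 10
  q + s2 = 8
  2p + 4q + s3 = 36
  4p + 4q + s4 = 45
  2p + 3q + s5 = 7
  p, q, s1, s2, s3, s4, s5 ≥ 0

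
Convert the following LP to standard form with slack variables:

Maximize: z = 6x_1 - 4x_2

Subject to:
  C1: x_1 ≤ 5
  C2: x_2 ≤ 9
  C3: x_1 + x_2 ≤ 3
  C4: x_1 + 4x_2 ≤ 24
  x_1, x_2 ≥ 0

max z = 6x_1 - 4x_2

s.t.
  x_1 + s1 = 5
  x_2 + s2 = 9
  x_1 + x_2 + s3 = 3
  x_1 + 4x_2 + s4 = 24
  x_1, x_2, s1, s2, s3, s4 ≥ 0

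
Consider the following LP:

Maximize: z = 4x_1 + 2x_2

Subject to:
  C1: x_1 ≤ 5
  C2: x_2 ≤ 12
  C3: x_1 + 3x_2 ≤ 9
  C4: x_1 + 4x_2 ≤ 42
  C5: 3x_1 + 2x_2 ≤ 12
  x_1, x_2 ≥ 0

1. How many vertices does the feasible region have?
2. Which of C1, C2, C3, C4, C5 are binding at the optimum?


1. 4
2. C5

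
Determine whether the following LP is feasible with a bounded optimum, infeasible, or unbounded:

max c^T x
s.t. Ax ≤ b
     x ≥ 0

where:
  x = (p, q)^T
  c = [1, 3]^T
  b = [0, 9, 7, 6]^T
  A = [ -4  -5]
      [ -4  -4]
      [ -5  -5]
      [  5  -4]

Unbounded (objective can increase without bound)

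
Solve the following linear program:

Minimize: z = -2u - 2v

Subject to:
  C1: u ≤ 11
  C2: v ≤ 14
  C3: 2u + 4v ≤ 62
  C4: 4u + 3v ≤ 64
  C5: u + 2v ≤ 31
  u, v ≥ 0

Evaluate the objective at each vertex of the feasible region:
  z(0, 0) = 0
  z(11, 0) = -22
  z(11, 6.667) = -35.33
  z(7, 12) = -38  ←
  z(3, 14) = -34
  z(0, 14) = -28
The minimum is at u = 7, v = 12.

u = 7, v = 12, z = -38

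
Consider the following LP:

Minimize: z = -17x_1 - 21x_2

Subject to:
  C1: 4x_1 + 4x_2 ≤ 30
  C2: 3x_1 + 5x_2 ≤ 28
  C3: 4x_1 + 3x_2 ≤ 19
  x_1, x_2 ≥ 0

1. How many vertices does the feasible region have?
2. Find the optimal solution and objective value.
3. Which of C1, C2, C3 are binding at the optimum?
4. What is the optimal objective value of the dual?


1. 4
2. x_1 = 1, x_2 = 5, z = -122
3. C2, C3
4. -122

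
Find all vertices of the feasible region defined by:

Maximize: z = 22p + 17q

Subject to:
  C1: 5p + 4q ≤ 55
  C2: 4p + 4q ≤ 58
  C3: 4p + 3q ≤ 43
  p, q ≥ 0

(0, 0), (10.75, 0), (7, 5), (0, 13.75)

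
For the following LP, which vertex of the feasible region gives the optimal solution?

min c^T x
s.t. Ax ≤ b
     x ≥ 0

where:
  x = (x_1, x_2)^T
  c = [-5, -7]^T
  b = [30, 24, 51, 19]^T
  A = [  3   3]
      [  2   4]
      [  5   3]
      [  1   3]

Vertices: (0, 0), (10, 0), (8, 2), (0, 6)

Evaluate the objective at each vertex of the feasible region:
  z(0, 0) = 0
  z(10, 0) = -50
  z(8, 2) = -54  ←
  z(0, 6) = -42
The minimum is at x_1 = 8, x_2 = 2.

(8, 2)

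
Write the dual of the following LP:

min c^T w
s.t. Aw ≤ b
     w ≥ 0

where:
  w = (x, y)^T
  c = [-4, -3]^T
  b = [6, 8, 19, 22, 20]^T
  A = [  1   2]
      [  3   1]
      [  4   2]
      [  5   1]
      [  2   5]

Primal min cᵀx s.t. Ax ≤ b, x ≥ 0  →  Dual max −bᵀy s.t. Aᵀy ≥ −c, y ≥ 0.

Maximize: z = -6y1 - 8y2 - 19y3 - 22y4 - 20y5

Subject to:
  y1 + 3y2 + 4y3 + 5y4 + 2y5 ≥ 4
  2y1 + y2 + 2y3 + y4 + 5y5 ≥ 3
  y1, y2, y3, y4, y5 ≥ 0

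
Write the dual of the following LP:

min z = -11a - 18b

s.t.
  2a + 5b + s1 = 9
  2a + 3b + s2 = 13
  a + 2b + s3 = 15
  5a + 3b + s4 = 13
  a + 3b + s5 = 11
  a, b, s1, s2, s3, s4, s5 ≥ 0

Primal min cᵀx s.t. Ax ≤ b, x ≥ 0  →  Dual max −bᵀy s.t. Aᵀy ≥ −c, y ≥ 0.

Maximize: z = -9y1 - 13y2 - 15y3 - 13y4 - 11y5

Subject to:
  2y1 + 2y2 + y3 + 5y4 + y5 ≥ 11
  5y1 + 3y2 + 2y3 + 3y4 + 3y5 ≥ 18
  y1, y2, y3, y4, y5 ≥ 0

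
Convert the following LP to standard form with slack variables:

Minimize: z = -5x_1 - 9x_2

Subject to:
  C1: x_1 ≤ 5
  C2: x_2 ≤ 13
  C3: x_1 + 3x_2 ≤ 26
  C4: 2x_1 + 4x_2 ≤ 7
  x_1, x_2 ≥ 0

min z = -5x_1 - 9x_2

s.t.
  x_1 + s1 = 5
  x_2 + s2 = 13
  x_1 + 3x_2 + s3 = 26
  2x_1 + 4x_2 + s4 = 7
  x_1, x_2, s1, s2, s3, s4 ≥ 0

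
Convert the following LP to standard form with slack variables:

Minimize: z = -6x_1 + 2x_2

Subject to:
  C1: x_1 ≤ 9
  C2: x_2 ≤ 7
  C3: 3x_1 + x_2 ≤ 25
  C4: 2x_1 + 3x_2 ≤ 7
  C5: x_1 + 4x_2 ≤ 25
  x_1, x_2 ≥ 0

min z = -6x_1 + 2x_2

s.t.
  x_1 + s1 = 9
  x_2 + s2 = 7
  3x_1 + x_2 + s3 = 25
  2x_1 + 3x_2 + s4 = 7
  x_1 + 4x_2 + s5 = 25
  x_1, x_2, s1, s2, s3, s4, s5 ≥ 0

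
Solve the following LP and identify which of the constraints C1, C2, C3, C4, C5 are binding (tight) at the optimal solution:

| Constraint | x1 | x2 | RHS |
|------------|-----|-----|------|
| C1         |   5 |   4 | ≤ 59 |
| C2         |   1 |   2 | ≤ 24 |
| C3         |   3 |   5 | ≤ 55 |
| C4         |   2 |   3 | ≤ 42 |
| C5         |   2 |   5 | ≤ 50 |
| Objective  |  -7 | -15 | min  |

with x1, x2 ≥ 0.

At x1 = 5, x2 = 8, compute slack b - a·x for each constraint:
  C1: 59 − 57 = 2  (slack)
  C2: 24 − 21 = 3  (slack)
  C3: 55 − 55 = 0  (binding)
  C4: 42 − 34 = 8  (slack)
  C5: 50 − 50 = 0  (binding)

Optimal: x1 = 5, x2 = 8
Binding: C3, C5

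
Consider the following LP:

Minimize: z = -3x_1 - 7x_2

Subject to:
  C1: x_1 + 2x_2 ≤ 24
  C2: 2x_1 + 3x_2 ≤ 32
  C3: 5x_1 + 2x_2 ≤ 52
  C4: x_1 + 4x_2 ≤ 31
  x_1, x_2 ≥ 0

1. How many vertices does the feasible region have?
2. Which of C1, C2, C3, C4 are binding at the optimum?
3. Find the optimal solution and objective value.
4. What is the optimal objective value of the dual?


1. 5
2. C2, C4
3. x_1 = 7, x_2 = 6, z = -63
4. -63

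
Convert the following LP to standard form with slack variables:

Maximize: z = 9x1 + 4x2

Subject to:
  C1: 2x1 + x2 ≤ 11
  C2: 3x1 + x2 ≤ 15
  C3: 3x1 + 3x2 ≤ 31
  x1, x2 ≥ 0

max z = 9x1 + 4x2

s.t.
  2x1 + x2 + s1 = 11
  3x1 + x2 + s2 = 15
  3x1 + 3x2 + s3 = 31
  x1, x2, s1, s2, s3 ≥ 0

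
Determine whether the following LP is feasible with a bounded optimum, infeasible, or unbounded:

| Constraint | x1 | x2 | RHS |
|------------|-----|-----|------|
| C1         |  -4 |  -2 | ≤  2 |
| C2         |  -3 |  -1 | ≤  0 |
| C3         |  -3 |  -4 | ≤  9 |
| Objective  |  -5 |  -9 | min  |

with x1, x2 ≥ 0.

Unbounded (objective can decrease without bound)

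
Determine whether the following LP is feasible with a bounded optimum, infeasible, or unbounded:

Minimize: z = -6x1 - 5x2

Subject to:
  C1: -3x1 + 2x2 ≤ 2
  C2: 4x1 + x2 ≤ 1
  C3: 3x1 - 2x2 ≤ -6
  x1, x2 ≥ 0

Infeasible (no feasible solution exists)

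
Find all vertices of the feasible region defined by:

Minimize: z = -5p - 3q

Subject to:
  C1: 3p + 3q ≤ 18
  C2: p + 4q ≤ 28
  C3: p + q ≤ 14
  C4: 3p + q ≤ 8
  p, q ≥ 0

(0, 0), (2.667, 0), (1, 5), (0, 6)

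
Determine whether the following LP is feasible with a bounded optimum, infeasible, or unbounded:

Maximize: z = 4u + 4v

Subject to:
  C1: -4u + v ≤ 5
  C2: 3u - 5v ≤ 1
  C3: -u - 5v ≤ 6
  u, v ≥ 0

Unbounded (objective can increase without bound)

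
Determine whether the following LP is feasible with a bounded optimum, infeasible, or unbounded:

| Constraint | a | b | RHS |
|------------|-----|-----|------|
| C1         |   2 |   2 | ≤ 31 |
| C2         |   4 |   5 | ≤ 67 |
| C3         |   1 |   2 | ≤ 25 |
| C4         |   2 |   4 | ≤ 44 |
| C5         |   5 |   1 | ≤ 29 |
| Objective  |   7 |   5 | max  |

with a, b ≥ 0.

Feasible with a bounded optimal solution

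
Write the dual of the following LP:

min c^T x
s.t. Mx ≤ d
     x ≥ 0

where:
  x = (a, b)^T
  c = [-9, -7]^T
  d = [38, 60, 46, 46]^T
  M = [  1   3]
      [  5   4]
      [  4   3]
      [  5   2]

Primal min cᵀx s.t. Ax ≤ b, x ≥ 0  →  Dual max −bᵀy s.t. Aᵀy ≥ −c, y ≥ 0.

Maximize: z = -38y1 - 60y2 - 46y3 - 46y4

Subject to:
  y1 + 5y2 + 4y3 + 5y4 ≥ 9
  3y1 + 4y2 + 3y3 + 2y4 ≥ 7
  y1, y2, y3, y4 ≥ 0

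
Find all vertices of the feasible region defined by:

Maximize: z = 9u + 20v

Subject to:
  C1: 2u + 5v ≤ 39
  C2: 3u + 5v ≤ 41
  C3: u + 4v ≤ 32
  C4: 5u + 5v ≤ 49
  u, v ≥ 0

(0, 0), (9.8, 0), (4, 5.8), (2, 7), (0, 7.8)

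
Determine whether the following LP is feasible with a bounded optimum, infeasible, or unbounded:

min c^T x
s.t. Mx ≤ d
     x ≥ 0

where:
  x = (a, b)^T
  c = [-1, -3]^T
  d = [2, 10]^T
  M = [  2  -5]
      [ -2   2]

Unbounded (objective can decrease without bound)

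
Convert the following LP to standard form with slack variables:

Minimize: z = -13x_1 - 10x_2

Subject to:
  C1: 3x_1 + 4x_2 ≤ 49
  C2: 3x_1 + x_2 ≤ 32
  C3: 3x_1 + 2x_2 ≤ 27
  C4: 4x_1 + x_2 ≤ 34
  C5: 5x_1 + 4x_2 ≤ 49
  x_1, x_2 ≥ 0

min z = -13x_1 - 10x_2

s.t.
  3x_1 + 4x_2 + s1 = 49
  3x_1 + x_2 + s2 = 32
  3x_1 + 2x_2 + s3 = 27
  4x_1 + x_2 + s4 = 34
  5x_1 + 4x_2 + s5 = 49
  x_1, x_2, s1, s2, s3, s4, s5 ≥ 0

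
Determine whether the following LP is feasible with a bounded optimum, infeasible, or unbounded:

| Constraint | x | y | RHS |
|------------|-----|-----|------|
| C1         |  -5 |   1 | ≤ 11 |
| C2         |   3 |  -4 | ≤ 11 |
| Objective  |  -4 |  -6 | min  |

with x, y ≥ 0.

Unbounded (objective can decrease without bound)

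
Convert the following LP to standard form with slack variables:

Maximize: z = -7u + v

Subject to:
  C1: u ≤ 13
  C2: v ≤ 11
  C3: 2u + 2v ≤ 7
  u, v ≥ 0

max z = -7u + v

s.t.
  u + s1 = 13
  v + s2 = 11
  2u + 2v + s3 = 7
  u, v, s1, s2, s3 ≥ 0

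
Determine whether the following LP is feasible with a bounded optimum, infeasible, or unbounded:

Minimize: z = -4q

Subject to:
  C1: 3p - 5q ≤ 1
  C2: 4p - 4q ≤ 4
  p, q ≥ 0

Unbounded (objective can decrease without bound)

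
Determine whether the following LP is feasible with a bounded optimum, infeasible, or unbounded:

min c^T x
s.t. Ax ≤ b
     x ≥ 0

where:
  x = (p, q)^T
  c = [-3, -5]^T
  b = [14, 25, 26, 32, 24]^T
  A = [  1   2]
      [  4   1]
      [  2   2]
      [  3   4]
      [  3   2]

Feasible with a bounded optimal solution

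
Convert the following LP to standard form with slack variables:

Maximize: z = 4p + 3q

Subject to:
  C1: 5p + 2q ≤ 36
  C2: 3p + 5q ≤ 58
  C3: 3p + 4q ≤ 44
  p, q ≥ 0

max z = 4p + 3q

s.t.
  5p + 2q + s1 = 36
  3p + 5q + s2 = 58
  3p + 4q + s3 = 44
  p, q, s1, s2, s3 ≥ 0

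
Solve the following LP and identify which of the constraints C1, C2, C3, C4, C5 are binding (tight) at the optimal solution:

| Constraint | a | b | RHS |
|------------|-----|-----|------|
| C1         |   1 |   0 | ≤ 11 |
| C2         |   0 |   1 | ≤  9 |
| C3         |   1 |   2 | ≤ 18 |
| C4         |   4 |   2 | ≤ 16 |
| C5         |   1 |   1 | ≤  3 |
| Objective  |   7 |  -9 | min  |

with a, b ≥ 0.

At a = 0, b = 3, compute slack b - a·x for each constraint:
  C1: 11 − 0 = 11  (slack)
  C2: 9 − 3 = 6  (slack)
  C3: 18 − 6 = 12  (slack)
  C4: 16 − 6 = 10  (slack)
  C5: 3 − 3 = 0  (binding)

Optimal: a = 0, b = 3
Binding: C5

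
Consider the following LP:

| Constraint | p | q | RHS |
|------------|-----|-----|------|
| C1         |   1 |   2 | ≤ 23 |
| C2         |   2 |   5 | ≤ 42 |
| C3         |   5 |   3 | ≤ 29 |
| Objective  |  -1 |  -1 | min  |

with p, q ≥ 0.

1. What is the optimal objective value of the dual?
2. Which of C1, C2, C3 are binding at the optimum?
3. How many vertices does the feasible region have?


1. -9
2. C2, C3
3. 4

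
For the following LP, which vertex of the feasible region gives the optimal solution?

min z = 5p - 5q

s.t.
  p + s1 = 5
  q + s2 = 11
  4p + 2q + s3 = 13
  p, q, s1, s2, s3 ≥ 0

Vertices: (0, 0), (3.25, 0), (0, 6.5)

Evaluate the objective at each vertex of the feasible region:
  z(0, 0) = 0
  z(3.25, 0) = 16.25
  z(0, 6.5) = -32.5  ←
The minimum is at p = 0, q = 6.5.

(0, 6.5)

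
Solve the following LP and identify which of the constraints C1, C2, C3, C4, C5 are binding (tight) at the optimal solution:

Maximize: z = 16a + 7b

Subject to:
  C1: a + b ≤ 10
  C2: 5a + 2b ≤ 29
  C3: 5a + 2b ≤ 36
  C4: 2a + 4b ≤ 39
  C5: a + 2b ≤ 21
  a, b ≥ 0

At a = 3, b = 7, compute slack b - a·x for each constraint:
  C1: 10 − 10 = 0  (binding)
  C2: 29 − 29 = 0  (binding)
  C3: 36 − 29 = 7  (slack)
  C4: 39 − 34 = 5  (slack)
  C5: 21 − 17 = 4  (slack)

Optimal: a = 3, b = 7
Binding: C1, C2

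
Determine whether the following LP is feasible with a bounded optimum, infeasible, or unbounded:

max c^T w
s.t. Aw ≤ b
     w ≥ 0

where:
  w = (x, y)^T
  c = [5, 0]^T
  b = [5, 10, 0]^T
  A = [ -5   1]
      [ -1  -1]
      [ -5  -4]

Unbounded (objective can increase without bound)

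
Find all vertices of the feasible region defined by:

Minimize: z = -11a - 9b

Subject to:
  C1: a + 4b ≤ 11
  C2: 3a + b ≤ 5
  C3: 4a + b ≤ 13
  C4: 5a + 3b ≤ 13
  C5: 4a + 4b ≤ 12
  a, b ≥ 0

(0, 0), (1.667, 0), (1, 2), (0.3333, 2.667), (0, 2.75)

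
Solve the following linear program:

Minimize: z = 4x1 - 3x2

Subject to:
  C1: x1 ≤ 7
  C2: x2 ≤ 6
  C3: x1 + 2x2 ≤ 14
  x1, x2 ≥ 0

Evaluate the objective at each vertex of the feasible region:
  z(0, 0) = 0
  z(7, 0) = 28
  z(7, 3.5) = 17.5
  z(2, 6) = -10
  z(0, 6) = -18  ←
The minimum is at x1 = 0, x2 = 6.

x1 = 0, x2 = 6, z = -18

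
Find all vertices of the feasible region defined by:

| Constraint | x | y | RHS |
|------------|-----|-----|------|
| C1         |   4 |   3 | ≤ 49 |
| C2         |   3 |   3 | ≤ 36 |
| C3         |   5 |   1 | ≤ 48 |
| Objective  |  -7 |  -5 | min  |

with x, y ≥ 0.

(0, 0), (9.6, 0), (9, 3), (0, 12)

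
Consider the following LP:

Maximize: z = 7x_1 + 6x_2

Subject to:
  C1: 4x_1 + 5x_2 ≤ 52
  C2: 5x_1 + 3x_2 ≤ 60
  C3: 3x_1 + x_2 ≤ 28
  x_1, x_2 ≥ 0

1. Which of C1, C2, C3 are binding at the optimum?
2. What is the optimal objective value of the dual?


1. C1, C3
2. 80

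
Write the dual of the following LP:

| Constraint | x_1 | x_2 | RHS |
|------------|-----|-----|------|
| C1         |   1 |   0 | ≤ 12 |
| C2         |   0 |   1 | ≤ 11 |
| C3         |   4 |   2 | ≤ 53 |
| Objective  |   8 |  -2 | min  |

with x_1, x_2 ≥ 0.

Primal min cᵀx s.t. Ax ≤ b, x ≥ 0  →  Dual max −bᵀy s.t. Aᵀy ≥ −c, y ≥ 0.

Maximize: z = -12y1 - 11y2 - 53y3

Subject to:
  y1 + 4y3 ≥ -8
  y2 + 2y3 ≥ 2
  y1, y2, y3 ≥ 0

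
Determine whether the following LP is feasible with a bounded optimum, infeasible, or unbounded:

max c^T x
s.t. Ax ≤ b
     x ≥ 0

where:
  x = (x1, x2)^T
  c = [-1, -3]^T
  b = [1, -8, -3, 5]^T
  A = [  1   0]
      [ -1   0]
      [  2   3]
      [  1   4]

Infeasible (no feasible solution exists)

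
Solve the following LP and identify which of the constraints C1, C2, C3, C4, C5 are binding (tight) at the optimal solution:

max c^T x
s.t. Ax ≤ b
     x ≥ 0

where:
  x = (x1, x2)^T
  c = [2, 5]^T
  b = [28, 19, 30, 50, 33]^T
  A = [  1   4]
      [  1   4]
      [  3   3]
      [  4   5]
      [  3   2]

At x1 = 7, x2 = 3, compute slack b - a·x for each constraint:
  C1: 28 − 19 = 9  (slack)
  C2: 19 − 19 = 0  (binding)
  C3: 30 − 30 = 0  (binding)
  C4: 50 − 43 = 7  (slack)
  C5: 33 − 27 = 6  (slack)

Optimal: x1 = 7, x2 = 3
Binding: C2, C3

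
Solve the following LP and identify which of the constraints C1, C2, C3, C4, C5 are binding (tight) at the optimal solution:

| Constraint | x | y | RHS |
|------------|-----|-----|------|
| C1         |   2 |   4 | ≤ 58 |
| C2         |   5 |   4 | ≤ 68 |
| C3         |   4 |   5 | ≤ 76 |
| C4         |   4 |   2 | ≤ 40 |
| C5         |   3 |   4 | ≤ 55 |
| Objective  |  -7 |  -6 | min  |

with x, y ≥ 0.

At x = 5, y = 10, compute slack b - a·x for each constraint:
  C1: 58 − 50 = 8  (slack)
  C2: 68 − 65 = 3  (slack)
  C3: 76 − 70 = 6  (slack)
  C4: 40 − 40 = 0  (binding)
  C5: 55 − 55 = 0  (binding)

Optimal: x = 5, y = 10
Binding: C4, C5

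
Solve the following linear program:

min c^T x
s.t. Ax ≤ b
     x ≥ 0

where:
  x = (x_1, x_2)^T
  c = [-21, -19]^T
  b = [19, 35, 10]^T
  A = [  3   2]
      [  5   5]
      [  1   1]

Evaluate the objective at each vertex of the feasible region:
  z(0, 0) = 0
  z(6.333, 0) = -133
  z(5, 2) = -143  ←
  z(0, 7) = -133
The minimum is at x_1 = 5, x_2 = 2.

x_1 = 5, x_2 = 2, z = -143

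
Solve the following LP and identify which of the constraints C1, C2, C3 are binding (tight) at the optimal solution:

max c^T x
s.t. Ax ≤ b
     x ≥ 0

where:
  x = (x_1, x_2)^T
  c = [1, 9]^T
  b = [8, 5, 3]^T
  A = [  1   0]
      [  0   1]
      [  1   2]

At x_1 = 0, x_2 = 1.5, compute slack b - a·x for each constraint:
  C1: 8 − 0 = 8  (slack)
  C2: 5 − 1.5 = 3.5  (slack)
  C3: 3 − 3 = 0  (binding)

Optimal: x_1 = 0, x_2 = 1.5
Binding: C3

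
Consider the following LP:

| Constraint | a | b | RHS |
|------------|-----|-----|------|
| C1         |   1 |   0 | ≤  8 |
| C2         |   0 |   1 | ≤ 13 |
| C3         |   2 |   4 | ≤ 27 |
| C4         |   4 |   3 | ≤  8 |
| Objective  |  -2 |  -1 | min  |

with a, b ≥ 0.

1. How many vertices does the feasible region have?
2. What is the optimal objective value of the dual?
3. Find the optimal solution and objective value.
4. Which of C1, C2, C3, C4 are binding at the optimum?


1. 3
2. -4
3. a = 2, b = 0, z = -4
4. C4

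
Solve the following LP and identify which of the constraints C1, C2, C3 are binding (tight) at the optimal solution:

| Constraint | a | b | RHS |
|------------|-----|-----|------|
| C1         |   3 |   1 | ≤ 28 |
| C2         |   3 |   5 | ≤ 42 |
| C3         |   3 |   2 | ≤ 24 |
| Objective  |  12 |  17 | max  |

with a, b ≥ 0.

At a = 4, b = 6, compute slack b - a·x for each constraint:
  C1: 28 − 18 = 10  (slack)
  C2: 42 − 42 = 0  (binding)
  C3: 24 − 24 = 0  (binding)

Optimal: a = 4, b = 6
Binding: C2, C3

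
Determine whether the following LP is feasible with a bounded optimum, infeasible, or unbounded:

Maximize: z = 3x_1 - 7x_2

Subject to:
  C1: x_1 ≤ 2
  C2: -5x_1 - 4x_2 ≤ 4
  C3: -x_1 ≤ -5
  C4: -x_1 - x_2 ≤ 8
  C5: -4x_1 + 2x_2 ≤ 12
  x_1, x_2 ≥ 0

Infeasible (no feasible solution exists)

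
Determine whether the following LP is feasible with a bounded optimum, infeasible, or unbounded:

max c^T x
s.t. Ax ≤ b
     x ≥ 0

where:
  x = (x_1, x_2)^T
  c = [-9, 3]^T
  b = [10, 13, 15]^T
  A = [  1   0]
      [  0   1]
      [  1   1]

Feasible with a bounded optimal solution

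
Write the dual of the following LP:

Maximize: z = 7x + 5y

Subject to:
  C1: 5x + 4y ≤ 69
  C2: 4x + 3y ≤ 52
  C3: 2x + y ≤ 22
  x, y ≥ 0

Primal max cᵀx s.t. Ax ≤ b, x ≥ 0  →  Dual min bᵀy s.t. Aᵀy ≥ c, y ≥ 0.

Minimize: z = 69y1 + 52y2 + 22y3

Subject to:
  5y1 + 4y2 + 2y3 ≥ 7
  4y1 + 3y2 + y3 ≥ 5
  y1, y2, y3 ≥ 0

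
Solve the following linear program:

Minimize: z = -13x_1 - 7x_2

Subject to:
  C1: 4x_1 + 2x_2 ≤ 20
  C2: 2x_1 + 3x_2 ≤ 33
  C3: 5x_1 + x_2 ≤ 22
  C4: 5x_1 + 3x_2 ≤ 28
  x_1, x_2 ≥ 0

Evaluate the objective at each vertex of the feasible region:
  z(0, 0) = 0
  z(4.4, 0) = -57.2
  z(4, 2) = -66
  z(2, 6) = -68  ←
  z(0, 9.333) = -65.33
The minimum is at x_1 = 2, x_2 = 6.

x_1 = 2, x_2 = 6, z = -68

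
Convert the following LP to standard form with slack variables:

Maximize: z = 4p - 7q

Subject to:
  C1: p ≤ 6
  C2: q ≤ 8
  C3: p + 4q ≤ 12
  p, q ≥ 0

max z = 4p - 7q

s.t.
  p + s1 = 6
  q + s2 = 8
  p + 4q + s3 = 12
  p, q, s1, s2, s3 ≥ 0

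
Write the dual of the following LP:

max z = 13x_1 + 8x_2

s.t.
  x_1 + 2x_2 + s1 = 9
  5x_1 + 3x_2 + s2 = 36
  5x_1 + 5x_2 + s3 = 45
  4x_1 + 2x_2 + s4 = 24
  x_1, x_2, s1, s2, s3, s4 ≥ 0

Primal max cᵀx s.t. Ax ≤ b, x ≥ 0  →  Dual min bᵀy s.t. Aᵀy ≥ c, y ≥ 0.

Minimize: z = 9y1 + 36y2 + 45y3 + 24y4

Subject to:
  y1 + 5y2 + 5y3 + 4y4 ≥ 13
  2y1 + 3y2 + 5y3 + 2y4 ≥ 8
  y1, y2, y3, y4 ≥ 0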